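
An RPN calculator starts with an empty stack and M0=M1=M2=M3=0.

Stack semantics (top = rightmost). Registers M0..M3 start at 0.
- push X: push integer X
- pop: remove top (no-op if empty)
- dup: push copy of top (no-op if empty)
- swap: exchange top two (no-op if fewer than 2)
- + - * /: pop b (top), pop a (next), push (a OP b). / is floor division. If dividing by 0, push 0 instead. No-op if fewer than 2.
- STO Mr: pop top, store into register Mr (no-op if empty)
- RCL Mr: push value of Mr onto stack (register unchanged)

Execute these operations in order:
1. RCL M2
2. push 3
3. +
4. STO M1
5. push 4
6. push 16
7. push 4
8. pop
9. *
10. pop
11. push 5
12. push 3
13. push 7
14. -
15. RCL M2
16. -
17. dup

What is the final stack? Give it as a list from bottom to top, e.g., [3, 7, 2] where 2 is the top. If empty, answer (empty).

After op 1 (RCL M2): stack=[0] mem=[0,0,0,0]
After op 2 (push 3): stack=[0,3] mem=[0,0,0,0]
After op 3 (+): stack=[3] mem=[0,0,0,0]
After op 4 (STO M1): stack=[empty] mem=[0,3,0,0]
After op 5 (push 4): stack=[4] mem=[0,3,0,0]
After op 6 (push 16): stack=[4,16] mem=[0,3,0,0]
After op 7 (push 4): stack=[4,16,4] mem=[0,3,0,0]
After op 8 (pop): stack=[4,16] mem=[0,3,0,0]
After op 9 (*): stack=[64] mem=[0,3,0,0]
After op 10 (pop): stack=[empty] mem=[0,3,0,0]
After op 11 (push 5): stack=[5] mem=[0,3,0,0]
After op 12 (push 3): stack=[5,3] mem=[0,3,0,0]
After op 13 (push 7): stack=[5,3,7] mem=[0,3,0,0]
After op 14 (-): stack=[5,-4] mem=[0,3,0,0]
After op 15 (RCL M2): stack=[5,-4,0] mem=[0,3,0,0]
After op 16 (-): stack=[5,-4] mem=[0,3,0,0]
After op 17 (dup): stack=[5,-4,-4] mem=[0,3,0,0]

Answer: [5, -4, -4]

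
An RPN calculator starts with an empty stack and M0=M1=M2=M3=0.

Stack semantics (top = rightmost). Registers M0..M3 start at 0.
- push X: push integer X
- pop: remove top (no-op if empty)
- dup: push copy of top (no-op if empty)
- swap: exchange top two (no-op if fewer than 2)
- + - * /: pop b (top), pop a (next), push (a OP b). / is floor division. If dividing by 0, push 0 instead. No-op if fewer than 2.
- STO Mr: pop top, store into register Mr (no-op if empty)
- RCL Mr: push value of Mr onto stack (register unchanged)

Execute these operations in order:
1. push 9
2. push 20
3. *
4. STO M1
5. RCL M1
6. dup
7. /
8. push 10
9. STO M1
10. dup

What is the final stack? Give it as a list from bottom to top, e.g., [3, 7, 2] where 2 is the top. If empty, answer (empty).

After op 1 (push 9): stack=[9] mem=[0,0,0,0]
After op 2 (push 20): stack=[9,20] mem=[0,0,0,0]
After op 3 (*): stack=[180] mem=[0,0,0,0]
After op 4 (STO M1): stack=[empty] mem=[0,180,0,0]
After op 5 (RCL M1): stack=[180] mem=[0,180,0,0]
After op 6 (dup): stack=[180,180] mem=[0,180,0,0]
After op 7 (/): stack=[1] mem=[0,180,0,0]
After op 8 (push 10): stack=[1,10] mem=[0,180,0,0]
After op 9 (STO M1): stack=[1] mem=[0,10,0,0]
After op 10 (dup): stack=[1,1] mem=[0,10,0,0]

Answer: [1, 1]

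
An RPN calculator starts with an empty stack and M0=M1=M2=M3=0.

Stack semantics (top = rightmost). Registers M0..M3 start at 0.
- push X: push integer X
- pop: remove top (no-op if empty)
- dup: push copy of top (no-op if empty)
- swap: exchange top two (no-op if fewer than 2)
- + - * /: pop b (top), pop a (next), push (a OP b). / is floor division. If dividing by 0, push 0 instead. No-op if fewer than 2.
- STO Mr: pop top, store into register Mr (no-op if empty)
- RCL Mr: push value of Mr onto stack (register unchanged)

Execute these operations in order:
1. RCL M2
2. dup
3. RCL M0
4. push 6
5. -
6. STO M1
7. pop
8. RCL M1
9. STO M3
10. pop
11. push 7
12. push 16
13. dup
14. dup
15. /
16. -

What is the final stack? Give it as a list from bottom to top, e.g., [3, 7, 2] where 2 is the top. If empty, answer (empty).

Answer: [7, 15]

Derivation:
After op 1 (RCL M2): stack=[0] mem=[0,0,0,0]
After op 2 (dup): stack=[0,0] mem=[0,0,0,0]
After op 3 (RCL M0): stack=[0,0,0] mem=[0,0,0,0]
After op 4 (push 6): stack=[0,0,0,6] mem=[0,0,0,0]
After op 5 (-): stack=[0,0,-6] mem=[0,0,0,0]
After op 6 (STO M1): stack=[0,0] mem=[0,-6,0,0]
After op 7 (pop): stack=[0] mem=[0,-6,0,0]
After op 8 (RCL M1): stack=[0,-6] mem=[0,-6,0,0]
After op 9 (STO M3): stack=[0] mem=[0,-6,0,-6]
After op 10 (pop): stack=[empty] mem=[0,-6,0,-6]
After op 11 (push 7): stack=[7] mem=[0,-6,0,-6]
After op 12 (push 16): stack=[7,16] mem=[0,-6,0,-6]
After op 13 (dup): stack=[7,16,16] mem=[0,-6,0,-6]
After op 14 (dup): stack=[7,16,16,16] mem=[0,-6,0,-6]
After op 15 (/): stack=[7,16,1] mem=[0,-6,0,-6]
After op 16 (-): stack=[7,15] mem=[0,-6,0,-6]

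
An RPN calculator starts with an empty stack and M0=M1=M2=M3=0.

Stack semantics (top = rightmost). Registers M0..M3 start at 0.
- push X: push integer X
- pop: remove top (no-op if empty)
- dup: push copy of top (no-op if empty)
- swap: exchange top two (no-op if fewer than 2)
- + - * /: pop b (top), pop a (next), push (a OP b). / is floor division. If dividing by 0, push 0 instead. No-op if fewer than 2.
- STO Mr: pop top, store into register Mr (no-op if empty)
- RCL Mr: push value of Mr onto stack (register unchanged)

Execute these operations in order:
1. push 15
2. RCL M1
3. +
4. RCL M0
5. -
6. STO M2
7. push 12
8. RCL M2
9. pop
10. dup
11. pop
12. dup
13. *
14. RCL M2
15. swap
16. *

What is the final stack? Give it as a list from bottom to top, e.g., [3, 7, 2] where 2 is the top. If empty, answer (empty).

Answer: [2160]

Derivation:
After op 1 (push 15): stack=[15] mem=[0,0,0,0]
After op 2 (RCL M1): stack=[15,0] mem=[0,0,0,0]
After op 3 (+): stack=[15] mem=[0,0,0,0]
After op 4 (RCL M0): stack=[15,0] mem=[0,0,0,0]
After op 5 (-): stack=[15] mem=[0,0,0,0]
After op 6 (STO M2): stack=[empty] mem=[0,0,15,0]
After op 7 (push 12): stack=[12] mem=[0,0,15,0]
After op 8 (RCL M2): stack=[12,15] mem=[0,0,15,0]
After op 9 (pop): stack=[12] mem=[0,0,15,0]
After op 10 (dup): stack=[12,12] mem=[0,0,15,0]
After op 11 (pop): stack=[12] mem=[0,0,15,0]
After op 12 (dup): stack=[12,12] mem=[0,0,15,0]
After op 13 (*): stack=[144] mem=[0,0,15,0]
After op 14 (RCL M2): stack=[144,15] mem=[0,0,15,0]
After op 15 (swap): stack=[15,144] mem=[0,0,15,0]
After op 16 (*): stack=[2160] mem=[0,0,15,0]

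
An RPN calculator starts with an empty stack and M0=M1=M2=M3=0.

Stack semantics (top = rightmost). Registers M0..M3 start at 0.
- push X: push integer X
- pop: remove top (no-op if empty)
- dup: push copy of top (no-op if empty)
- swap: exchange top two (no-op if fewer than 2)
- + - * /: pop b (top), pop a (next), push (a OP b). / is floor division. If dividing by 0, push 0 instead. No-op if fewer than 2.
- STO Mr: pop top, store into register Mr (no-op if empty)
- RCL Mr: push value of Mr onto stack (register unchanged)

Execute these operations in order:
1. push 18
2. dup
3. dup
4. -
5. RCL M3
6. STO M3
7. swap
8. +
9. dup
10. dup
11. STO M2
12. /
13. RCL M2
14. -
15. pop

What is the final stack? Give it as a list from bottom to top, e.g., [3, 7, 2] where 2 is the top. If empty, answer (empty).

Answer: (empty)

Derivation:
After op 1 (push 18): stack=[18] mem=[0,0,0,0]
After op 2 (dup): stack=[18,18] mem=[0,0,0,0]
After op 3 (dup): stack=[18,18,18] mem=[0,0,0,0]
After op 4 (-): stack=[18,0] mem=[0,0,0,0]
After op 5 (RCL M3): stack=[18,0,0] mem=[0,0,0,0]
After op 6 (STO M3): stack=[18,0] mem=[0,0,0,0]
After op 7 (swap): stack=[0,18] mem=[0,0,0,0]
After op 8 (+): stack=[18] mem=[0,0,0,0]
After op 9 (dup): stack=[18,18] mem=[0,0,0,0]
After op 10 (dup): stack=[18,18,18] mem=[0,0,0,0]
After op 11 (STO M2): stack=[18,18] mem=[0,0,18,0]
After op 12 (/): stack=[1] mem=[0,0,18,0]
After op 13 (RCL M2): stack=[1,18] mem=[0,0,18,0]
After op 14 (-): stack=[-17] mem=[0,0,18,0]
After op 15 (pop): stack=[empty] mem=[0,0,18,0]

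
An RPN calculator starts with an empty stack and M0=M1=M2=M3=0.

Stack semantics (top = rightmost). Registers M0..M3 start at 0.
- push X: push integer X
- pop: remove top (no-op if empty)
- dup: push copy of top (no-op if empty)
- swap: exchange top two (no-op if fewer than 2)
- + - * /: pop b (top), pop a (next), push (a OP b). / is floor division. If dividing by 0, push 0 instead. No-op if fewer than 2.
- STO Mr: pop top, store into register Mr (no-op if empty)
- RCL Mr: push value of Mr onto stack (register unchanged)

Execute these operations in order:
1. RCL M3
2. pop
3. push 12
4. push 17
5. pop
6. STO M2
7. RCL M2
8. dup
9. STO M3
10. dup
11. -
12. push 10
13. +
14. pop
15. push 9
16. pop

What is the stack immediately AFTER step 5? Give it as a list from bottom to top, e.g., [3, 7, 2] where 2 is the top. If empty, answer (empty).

After op 1 (RCL M3): stack=[0] mem=[0,0,0,0]
After op 2 (pop): stack=[empty] mem=[0,0,0,0]
After op 3 (push 12): stack=[12] mem=[0,0,0,0]
After op 4 (push 17): stack=[12,17] mem=[0,0,0,0]
After op 5 (pop): stack=[12] mem=[0,0,0,0]

[12]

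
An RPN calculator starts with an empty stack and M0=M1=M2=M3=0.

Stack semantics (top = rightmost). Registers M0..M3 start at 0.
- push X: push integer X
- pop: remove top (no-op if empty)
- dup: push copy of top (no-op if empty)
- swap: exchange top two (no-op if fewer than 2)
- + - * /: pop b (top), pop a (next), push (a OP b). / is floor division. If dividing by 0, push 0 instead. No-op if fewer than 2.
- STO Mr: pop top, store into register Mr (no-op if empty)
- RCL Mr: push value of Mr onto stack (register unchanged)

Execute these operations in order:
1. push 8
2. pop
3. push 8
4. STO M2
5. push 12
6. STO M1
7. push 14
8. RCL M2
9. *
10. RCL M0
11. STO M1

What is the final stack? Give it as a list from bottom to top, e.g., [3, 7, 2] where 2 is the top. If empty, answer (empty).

Answer: [112]

Derivation:
After op 1 (push 8): stack=[8] mem=[0,0,0,0]
After op 2 (pop): stack=[empty] mem=[0,0,0,0]
After op 3 (push 8): stack=[8] mem=[0,0,0,0]
After op 4 (STO M2): stack=[empty] mem=[0,0,8,0]
After op 5 (push 12): stack=[12] mem=[0,0,8,0]
After op 6 (STO M1): stack=[empty] mem=[0,12,8,0]
After op 7 (push 14): stack=[14] mem=[0,12,8,0]
After op 8 (RCL M2): stack=[14,8] mem=[0,12,8,0]
After op 9 (*): stack=[112] mem=[0,12,8,0]
After op 10 (RCL M0): stack=[112,0] mem=[0,12,8,0]
After op 11 (STO M1): stack=[112] mem=[0,0,8,0]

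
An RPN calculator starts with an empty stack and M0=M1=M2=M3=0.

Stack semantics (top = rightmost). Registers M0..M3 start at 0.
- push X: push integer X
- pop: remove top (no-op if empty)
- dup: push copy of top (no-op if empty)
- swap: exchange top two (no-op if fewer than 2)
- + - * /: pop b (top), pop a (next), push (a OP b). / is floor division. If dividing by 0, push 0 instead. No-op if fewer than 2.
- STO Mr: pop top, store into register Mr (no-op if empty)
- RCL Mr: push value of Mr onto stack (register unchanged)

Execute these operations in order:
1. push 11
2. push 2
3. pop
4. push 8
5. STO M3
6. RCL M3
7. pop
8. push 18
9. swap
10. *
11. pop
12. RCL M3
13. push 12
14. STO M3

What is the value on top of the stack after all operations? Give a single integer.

After op 1 (push 11): stack=[11] mem=[0,0,0,0]
After op 2 (push 2): stack=[11,2] mem=[0,0,0,0]
After op 3 (pop): stack=[11] mem=[0,0,0,0]
After op 4 (push 8): stack=[11,8] mem=[0,0,0,0]
After op 5 (STO M3): stack=[11] mem=[0,0,0,8]
After op 6 (RCL M3): stack=[11,8] mem=[0,0,0,8]
After op 7 (pop): stack=[11] mem=[0,0,0,8]
After op 8 (push 18): stack=[11,18] mem=[0,0,0,8]
After op 9 (swap): stack=[18,11] mem=[0,0,0,8]
After op 10 (*): stack=[198] mem=[0,0,0,8]
After op 11 (pop): stack=[empty] mem=[0,0,0,8]
After op 12 (RCL M3): stack=[8] mem=[0,0,0,8]
After op 13 (push 12): stack=[8,12] mem=[0,0,0,8]
After op 14 (STO M3): stack=[8] mem=[0,0,0,12]

Answer: 8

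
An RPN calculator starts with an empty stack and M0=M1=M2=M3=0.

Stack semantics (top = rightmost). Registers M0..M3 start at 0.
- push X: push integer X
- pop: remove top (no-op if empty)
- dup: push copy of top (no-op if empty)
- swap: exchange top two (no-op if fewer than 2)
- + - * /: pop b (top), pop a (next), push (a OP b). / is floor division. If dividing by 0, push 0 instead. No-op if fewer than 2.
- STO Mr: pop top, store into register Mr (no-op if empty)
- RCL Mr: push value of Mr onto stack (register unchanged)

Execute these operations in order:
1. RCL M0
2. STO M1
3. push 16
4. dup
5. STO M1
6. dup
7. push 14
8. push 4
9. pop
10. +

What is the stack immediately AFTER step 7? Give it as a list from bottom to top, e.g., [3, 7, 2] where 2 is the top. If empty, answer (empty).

After op 1 (RCL M0): stack=[0] mem=[0,0,0,0]
After op 2 (STO M1): stack=[empty] mem=[0,0,0,0]
After op 3 (push 16): stack=[16] mem=[0,0,0,0]
After op 4 (dup): stack=[16,16] mem=[0,0,0,0]
After op 5 (STO M1): stack=[16] mem=[0,16,0,0]
After op 6 (dup): stack=[16,16] mem=[0,16,0,0]
After op 7 (push 14): stack=[16,16,14] mem=[0,16,0,0]

[16, 16, 14]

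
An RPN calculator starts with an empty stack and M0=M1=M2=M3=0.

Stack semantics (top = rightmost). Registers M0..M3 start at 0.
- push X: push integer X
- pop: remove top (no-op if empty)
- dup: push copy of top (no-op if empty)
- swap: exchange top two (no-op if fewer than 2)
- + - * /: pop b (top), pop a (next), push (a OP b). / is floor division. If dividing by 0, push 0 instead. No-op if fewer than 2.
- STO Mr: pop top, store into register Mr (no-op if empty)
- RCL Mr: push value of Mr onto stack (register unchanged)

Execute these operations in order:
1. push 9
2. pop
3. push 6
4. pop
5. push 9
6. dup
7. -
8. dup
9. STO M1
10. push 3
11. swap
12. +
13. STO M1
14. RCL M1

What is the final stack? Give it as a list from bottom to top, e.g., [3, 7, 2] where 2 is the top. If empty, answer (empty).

Answer: [3]

Derivation:
After op 1 (push 9): stack=[9] mem=[0,0,0,0]
After op 2 (pop): stack=[empty] mem=[0,0,0,0]
After op 3 (push 6): stack=[6] mem=[0,0,0,0]
After op 4 (pop): stack=[empty] mem=[0,0,0,0]
After op 5 (push 9): stack=[9] mem=[0,0,0,0]
After op 6 (dup): stack=[9,9] mem=[0,0,0,0]
After op 7 (-): stack=[0] mem=[0,0,0,0]
After op 8 (dup): stack=[0,0] mem=[0,0,0,0]
After op 9 (STO M1): stack=[0] mem=[0,0,0,0]
After op 10 (push 3): stack=[0,3] mem=[0,0,0,0]
After op 11 (swap): stack=[3,0] mem=[0,0,0,0]
After op 12 (+): stack=[3] mem=[0,0,0,0]
After op 13 (STO M1): stack=[empty] mem=[0,3,0,0]
After op 14 (RCL M1): stack=[3] mem=[0,3,0,0]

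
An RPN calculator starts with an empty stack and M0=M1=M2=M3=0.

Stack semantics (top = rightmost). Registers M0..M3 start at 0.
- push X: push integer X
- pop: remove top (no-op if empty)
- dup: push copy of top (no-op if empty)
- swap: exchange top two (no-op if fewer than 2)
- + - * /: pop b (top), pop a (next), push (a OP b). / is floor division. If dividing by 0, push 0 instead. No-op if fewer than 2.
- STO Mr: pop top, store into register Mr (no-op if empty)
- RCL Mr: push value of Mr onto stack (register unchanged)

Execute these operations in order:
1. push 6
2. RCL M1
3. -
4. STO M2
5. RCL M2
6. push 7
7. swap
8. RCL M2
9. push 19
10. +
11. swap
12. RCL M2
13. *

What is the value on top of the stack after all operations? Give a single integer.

After op 1 (push 6): stack=[6] mem=[0,0,0,0]
After op 2 (RCL M1): stack=[6,0] mem=[0,0,0,0]
After op 3 (-): stack=[6] mem=[0,0,0,0]
After op 4 (STO M2): stack=[empty] mem=[0,0,6,0]
After op 5 (RCL M2): stack=[6] mem=[0,0,6,0]
After op 6 (push 7): stack=[6,7] mem=[0,0,6,0]
After op 7 (swap): stack=[7,6] mem=[0,0,6,0]
After op 8 (RCL M2): stack=[7,6,6] mem=[0,0,6,0]
After op 9 (push 19): stack=[7,6,6,19] mem=[0,0,6,0]
After op 10 (+): stack=[7,6,25] mem=[0,0,6,0]
After op 11 (swap): stack=[7,25,6] mem=[0,0,6,0]
After op 12 (RCL M2): stack=[7,25,6,6] mem=[0,0,6,0]
After op 13 (*): stack=[7,25,36] mem=[0,0,6,0]

Answer: 36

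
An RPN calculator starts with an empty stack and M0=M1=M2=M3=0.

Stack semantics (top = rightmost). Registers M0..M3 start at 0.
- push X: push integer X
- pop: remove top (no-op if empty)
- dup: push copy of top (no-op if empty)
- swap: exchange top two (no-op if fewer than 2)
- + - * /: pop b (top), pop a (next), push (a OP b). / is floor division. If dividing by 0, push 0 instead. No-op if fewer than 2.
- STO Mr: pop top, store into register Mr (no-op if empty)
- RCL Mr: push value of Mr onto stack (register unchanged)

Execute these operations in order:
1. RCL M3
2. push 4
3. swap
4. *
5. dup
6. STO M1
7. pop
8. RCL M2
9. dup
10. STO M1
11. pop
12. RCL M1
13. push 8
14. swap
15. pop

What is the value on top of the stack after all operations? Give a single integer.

After op 1 (RCL M3): stack=[0] mem=[0,0,0,0]
After op 2 (push 4): stack=[0,4] mem=[0,0,0,0]
After op 3 (swap): stack=[4,0] mem=[0,0,0,0]
After op 4 (*): stack=[0] mem=[0,0,0,0]
After op 5 (dup): stack=[0,0] mem=[0,0,0,0]
After op 6 (STO M1): stack=[0] mem=[0,0,0,0]
After op 7 (pop): stack=[empty] mem=[0,0,0,0]
After op 8 (RCL M2): stack=[0] mem=[0,0,0,0]
After op 9 (dup): stack=[0,0] mem=[0,0,0,0]
After op 10 (STO M1): stack=[0] mem=[0,0,0,0]
After op 11 (pop): stack=[empty] mem=[0,0,0,0]
After op 12 (RCL M1): stack=[0] mem=[0,0,0,0]
After op 13 (push 8): stack=[0,8] mem=[0,0,0,0]
After op 14 (swap): stack=[8,0] mem=[0,0,0,0]
After op 15 (pop): stack=[8] mem=[0,0,0,0]

Answer: 8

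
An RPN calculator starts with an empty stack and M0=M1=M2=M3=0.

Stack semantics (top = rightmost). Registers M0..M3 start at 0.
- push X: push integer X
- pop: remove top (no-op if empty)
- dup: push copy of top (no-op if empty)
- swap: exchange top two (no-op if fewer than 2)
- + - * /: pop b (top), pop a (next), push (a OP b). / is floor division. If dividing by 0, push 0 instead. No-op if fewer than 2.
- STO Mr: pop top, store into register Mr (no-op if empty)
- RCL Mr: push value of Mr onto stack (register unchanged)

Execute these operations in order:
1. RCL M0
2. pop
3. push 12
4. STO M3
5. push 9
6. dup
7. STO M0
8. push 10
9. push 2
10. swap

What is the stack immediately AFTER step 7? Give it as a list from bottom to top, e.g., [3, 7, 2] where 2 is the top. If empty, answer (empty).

After op 1 (RCL M0): stack=[0] mem=[0,0,0,0]
After op 2 (pop): stack=[empty] mem=[0,0,0,0]
After op 3 (push 12): stack=[12] mem=[0,0,0,0]
After op 4 (STO M3): stack=[empty] mem=[0,0,0,12]
After op 5 (push 9): stack=[9] mem=[0,0,0,12]
After op 6 (dup): stack=[9,9] mem=[0,0,0,12]
After op 7 (STO M0): stack=[9] mem=[9,0,0,12]

[9]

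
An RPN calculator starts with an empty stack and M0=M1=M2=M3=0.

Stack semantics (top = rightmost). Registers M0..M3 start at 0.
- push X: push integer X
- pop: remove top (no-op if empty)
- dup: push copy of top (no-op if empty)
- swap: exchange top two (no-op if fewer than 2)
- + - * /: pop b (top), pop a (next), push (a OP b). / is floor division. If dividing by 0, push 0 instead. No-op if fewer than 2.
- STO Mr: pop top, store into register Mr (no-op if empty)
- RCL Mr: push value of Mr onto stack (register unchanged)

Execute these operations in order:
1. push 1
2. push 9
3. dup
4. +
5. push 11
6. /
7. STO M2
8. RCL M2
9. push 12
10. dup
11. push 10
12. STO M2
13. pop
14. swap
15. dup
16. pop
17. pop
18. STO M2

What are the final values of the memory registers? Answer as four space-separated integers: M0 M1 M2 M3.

After op 1 (push 1): stack=[1] mem=[0,0,0,0]
After op 2 (push 9): stack=[1,9] mem=[0,0,0,0]
After op 3 (dup): stack=[1,9,9] mem=[0,0,0,0]
After op 4 (+): stack=[1,18] mem=[0,0,0,0]
After op 5 (push 11): stack=[1,18,11] mem=[0,0,0,0]
After op 6 (/): stack=[1,1] mem=[0,0,0,0]
After op 7 (STO M2): stack=[1] mem=[0,0,1,0]
After op 8 (RCL M2): stack=[1,1] mem=[0,0,1,0]
After op 9 (push 12): stack=[1,1,12] mem=[0,0,1,0]
After op 10 (dup): stack=[1,1,12,12] mem=[0,0,1,0]
After op 11 (push 10): stack=[1,1,12,12,10] mem=[0,0,1,0]
After op 12 (STO M2): stack=[1,1,12,12] mem=[0,0,10,0]
After op 13 (pop): stack=[1,1,12] mem=[0,0,10,0]
After op 14 (swap): stack=[1,12,1] mem=[0,0,10,0]
After op 15 (dup): stack=[1,12,1,1] mem=[0,0,10,0]
After op 16 (pop): stack=[1,12,1] mem=[0,0,10,0]
After op 17 (pop): stack=[1,12] mem=[0,0,10,0]
After op 18 (STO M2): stack=[1] mem=[0,0,12,0]

Answer: 0 0 12 0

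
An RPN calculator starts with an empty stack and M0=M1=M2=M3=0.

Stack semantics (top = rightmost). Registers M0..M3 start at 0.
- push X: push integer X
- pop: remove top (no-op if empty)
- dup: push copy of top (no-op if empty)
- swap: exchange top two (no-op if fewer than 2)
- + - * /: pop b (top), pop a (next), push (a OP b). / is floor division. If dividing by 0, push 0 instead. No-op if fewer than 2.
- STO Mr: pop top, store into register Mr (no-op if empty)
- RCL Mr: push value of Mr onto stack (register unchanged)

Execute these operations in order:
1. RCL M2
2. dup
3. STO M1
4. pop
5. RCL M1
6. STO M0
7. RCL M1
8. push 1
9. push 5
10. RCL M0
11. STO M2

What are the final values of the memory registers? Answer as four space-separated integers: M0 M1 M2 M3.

After op 1 (RCL M2): stack=[0] mem=[0,0,0,0]
After op 2 (dup): stack=[0,0] mem=[0,0,0,0]
After op 3 (STO M1): stack=[0] mem=[0,0,0,0]
After op 4 (pop): stack=[empty] mem=[0,0,0,0]
After op 5 (RCL M1): stack=[0] mem=[0,0,0,0]
After op 6 (STO M0): stack=[empty] mem=[0,0,0,0]
After op 7 (RCL M1): stack=[0] mem=[0,0,0,0]
After op 8 (push 1): stack=[0,1] mem=[0,0,0,0]
After op 9 (push 5): stack=[0,1,5] mem=[0,0,0,0]
After op 10 (RCL M0): stack=[0,1,5,0] mem=[0,0,0,0]
After op 11 (STO M2): stack=[0,1,5] mem=[0,0,0,0]

Answer: 0 0 0 0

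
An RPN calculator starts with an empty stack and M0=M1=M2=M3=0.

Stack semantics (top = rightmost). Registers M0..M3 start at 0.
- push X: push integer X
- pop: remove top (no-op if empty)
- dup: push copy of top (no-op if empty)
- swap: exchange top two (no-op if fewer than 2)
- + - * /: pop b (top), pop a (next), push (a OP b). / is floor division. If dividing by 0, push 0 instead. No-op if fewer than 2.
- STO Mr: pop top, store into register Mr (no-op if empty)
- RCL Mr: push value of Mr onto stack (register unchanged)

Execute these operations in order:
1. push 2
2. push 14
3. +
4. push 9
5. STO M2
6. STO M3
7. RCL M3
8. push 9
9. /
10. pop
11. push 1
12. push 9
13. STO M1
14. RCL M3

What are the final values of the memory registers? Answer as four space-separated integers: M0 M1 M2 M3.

Answer: 0 9 9 16

Derivation:
After op 1 (push 2): stack=[2] mem=[0,0,0,0]
After op 2 (push 14): stack=[2,14] mem=[0,0,0,0]
After op 3 (+): stack=[16] mem=[0,0,0,0]
After op 4 (push 9): stack=[16,9] mem=[0,0,0,0]
After op 5 (STO M2): stack=[16] mem=[0,0,9,0]
After op 6 (STO M3): stack=[empty] mem=[0,0,9,16]
After op 7 (RCL M3): stack=[16] mem=[0,0,9,16]
After op 8 (push 9): stack=[16,9] mem=[0,0,9,16]
After op 9 (/): stack=[1] mem=[0,0,9,16]
After op 10 (pop): stack=[empty] mem=[0,0,9,16]
After op 11 (push 1): stack=[1] mem=[0,0,9,16]
After op 12 (push 9): stack=[1,9] mem=[0,0,9,16]
After op 13 (STO M1): stack=[1] mem=[0,9,9,16]
After op 14 (RCL M3): stack=[1,16] mem=[0,9,9,16]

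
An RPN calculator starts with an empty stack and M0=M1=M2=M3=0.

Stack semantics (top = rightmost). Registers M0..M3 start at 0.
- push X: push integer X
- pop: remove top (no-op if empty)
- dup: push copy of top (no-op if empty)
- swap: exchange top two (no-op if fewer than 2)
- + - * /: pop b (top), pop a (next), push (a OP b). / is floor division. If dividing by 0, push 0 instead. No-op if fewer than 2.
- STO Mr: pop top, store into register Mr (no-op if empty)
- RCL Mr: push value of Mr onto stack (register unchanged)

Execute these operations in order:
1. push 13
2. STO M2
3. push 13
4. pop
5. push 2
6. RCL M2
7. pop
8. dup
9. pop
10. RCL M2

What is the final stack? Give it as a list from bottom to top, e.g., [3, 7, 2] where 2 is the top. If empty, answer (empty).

After op 1 (push 13): stack=[13] mem=[0,0,0,0]
After op 2 (STO M2): stack=[empty] mem=[0,0,13,0]
After op 3 (push 13): stack=[13] mem=[0,0,13,0]
After op 4 (pop): stack=[empty] mem=[0,0,13,0]
After op 5 (push 2): stack=[2] mem=[0,0,13,0]
After op 6 (RCL M2): stack=[2,13] mem=[0,0,13,0]
After op 7 (pop): stack=[2] mem=[0,0,13,0]
After op 8 (dup): stack=[2,2] mem=[0,0,13,0]
After op 9 (pop): stack=[2] mem=[0,0,13,0]
After op 10 (RCL M2): stack=[2,13] mem=[0,0,13,0]

Answer: [2, 13]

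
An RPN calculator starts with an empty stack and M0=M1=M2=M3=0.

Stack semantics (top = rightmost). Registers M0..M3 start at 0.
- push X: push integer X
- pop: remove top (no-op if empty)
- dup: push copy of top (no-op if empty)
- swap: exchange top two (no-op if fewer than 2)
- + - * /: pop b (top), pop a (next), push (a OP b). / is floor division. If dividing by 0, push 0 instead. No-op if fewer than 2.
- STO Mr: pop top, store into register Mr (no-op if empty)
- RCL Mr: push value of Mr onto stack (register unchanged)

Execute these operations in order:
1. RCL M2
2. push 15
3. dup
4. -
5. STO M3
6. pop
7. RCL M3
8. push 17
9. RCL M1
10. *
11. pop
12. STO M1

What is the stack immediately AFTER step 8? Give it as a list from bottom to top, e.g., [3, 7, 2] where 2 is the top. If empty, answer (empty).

After op 1 (RCL M2): stack=[0] mem=[0,0,0,0]
After op 2 (push 15): stack=[0,15] mem=[0,0,0,0]
After op 3 (dup): stack=[0,15,15] mem=[0,0,0,0]
After op 4 (-): stack=[0,0] mem=[0,0,0,0]
After op 5 (STO M3): stack=[0] mem=[0,0,0,0]
After op 6 (pop): stack=[empty] mem=[0,0,0,0]
After op 7 (RCL M3): stack=[0] mem=[0,0,0,0]
After op 8 (push 17): stack=[0,17] mem=[0,0,0,0]

[0, 17]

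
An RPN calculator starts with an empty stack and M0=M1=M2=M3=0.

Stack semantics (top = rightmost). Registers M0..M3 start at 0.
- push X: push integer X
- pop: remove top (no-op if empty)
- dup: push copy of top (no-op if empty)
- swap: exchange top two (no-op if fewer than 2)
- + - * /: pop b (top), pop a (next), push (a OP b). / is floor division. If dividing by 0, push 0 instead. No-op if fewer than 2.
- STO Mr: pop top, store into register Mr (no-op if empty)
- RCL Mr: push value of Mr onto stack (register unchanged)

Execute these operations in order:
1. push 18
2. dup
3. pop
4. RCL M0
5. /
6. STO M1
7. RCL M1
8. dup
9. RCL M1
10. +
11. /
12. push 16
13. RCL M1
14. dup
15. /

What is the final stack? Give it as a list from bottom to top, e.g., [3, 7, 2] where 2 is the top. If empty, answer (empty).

Answer: [0, 16, 0]

Derivation:
After op 1 (push 18): stack=[18] mem=[0,0,0,0]
After op 2 (dup): stack=[18,18] mem=[0,0,0,0]
After op 3 (pop): stack=[18] mem=[0,0,0,0]
After op 4 (RCL M0): stack=[18,0] mem=[0,0,0,0]
After op 5 (/): stack=[0] mem=[0,0,0,0]
After op 6 (STO M1): stack=[empty] mem=[0,0,0,0]
After op 7 (RCL M1): stack=[0] mem=[0,0,0,0]
After op 8 (dup): stack=[0,0] mem=[0,0,0,0]
After op 9 (RCL M1): stack=[0,0,0] mem=[0,0,0,0]
After op 10 (+): stack=[0,0] mem=[0,0,0,0]
After op 11 (/): stack=[0] mem=[0,0,0,0]
After op 12 (push 16): stack=[0,16] mem=[0,0,0,0]
After op 13 (RCL M1): stack=[0,16,0] mem=[0,0,0,0]
After op 14 (dup): stack=[0,16,0,0] mem=[0,0,0,0]
After op 15 (/): stack=[0,16,0] mem=[0,0,0,0]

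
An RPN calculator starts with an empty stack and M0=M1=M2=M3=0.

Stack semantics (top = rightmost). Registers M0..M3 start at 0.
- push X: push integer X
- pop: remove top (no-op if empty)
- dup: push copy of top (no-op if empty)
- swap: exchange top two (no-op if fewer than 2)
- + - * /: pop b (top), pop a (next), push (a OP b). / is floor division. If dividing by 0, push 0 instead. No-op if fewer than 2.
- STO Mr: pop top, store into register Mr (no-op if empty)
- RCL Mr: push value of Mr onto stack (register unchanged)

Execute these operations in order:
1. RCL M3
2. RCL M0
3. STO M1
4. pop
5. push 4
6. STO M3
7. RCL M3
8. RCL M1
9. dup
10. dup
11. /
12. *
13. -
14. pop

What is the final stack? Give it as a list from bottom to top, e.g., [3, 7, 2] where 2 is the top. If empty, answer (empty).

After op 1 (RCL M3): stack=[0] mem=[0,0,0,0]
After op 2 (RCL M0): stack=[0,0] mem=[0,0,0,0]
After op 3 (STO M1): stack=[0] mem=[0,0,0,0]
After op 4 (pop): stack=[empty] mem=[0,0,0,0]
After op 5 (push 4): stack=[4] mem=[0,0,0,0]
After op 6 (STO M3): stack=[empty] mem=[0,0,0,4]
After op 7 (RCL M3): stack=[4] mem=[0,0,0,4]
After op 8 (RCL M1): stack=[4,0] mem=[0,0,0,4]
After op 9 (dup): stack=[4,0,0] mem=[0,0,0,4]
After op 10 (dup): stack=[4,0,0,0] mem=[0,0,0,4]
After op 11 (/): stack=[4,0,0] mem=[0,0,0,4]
After op 12 (*): stack=[4,0] mem=[0,0,0,4]
After op 13 (-): stack=[4] mem=[0,0,0,4]
After op 14 (pop): stack=[empty] mem=[0,0,0,4]

Answer: (empty)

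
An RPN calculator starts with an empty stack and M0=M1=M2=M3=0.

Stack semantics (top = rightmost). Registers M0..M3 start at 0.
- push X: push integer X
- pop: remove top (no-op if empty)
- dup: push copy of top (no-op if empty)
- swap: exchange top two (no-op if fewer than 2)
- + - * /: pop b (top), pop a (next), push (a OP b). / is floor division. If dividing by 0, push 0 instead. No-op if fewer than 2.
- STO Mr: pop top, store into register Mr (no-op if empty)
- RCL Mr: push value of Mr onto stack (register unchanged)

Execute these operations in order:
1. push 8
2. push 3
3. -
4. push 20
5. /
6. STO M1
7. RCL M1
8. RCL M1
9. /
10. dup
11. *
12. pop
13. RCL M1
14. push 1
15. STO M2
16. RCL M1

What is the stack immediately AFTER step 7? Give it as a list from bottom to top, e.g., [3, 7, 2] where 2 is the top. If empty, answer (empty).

After op 1 (push 8): stack=[8] mem=[0,0,0,0]
After op 2 (push 3): stack=[8,3] mem=[0,0,0,0]
After op 3 (-): stack=[5] mem=[0,0,0,0]
After op 4 (push 20): stack=[5,20] mem=[0,0,0,0]
After op 5 (/): stack=[0] mem=[0,0,0,0]
After op 6 (STO M1): stack=[empty] mem=[0,0,0,0]
After op 7 (RCL M1): stack=[0] mem=[0,0,0,0]

[0]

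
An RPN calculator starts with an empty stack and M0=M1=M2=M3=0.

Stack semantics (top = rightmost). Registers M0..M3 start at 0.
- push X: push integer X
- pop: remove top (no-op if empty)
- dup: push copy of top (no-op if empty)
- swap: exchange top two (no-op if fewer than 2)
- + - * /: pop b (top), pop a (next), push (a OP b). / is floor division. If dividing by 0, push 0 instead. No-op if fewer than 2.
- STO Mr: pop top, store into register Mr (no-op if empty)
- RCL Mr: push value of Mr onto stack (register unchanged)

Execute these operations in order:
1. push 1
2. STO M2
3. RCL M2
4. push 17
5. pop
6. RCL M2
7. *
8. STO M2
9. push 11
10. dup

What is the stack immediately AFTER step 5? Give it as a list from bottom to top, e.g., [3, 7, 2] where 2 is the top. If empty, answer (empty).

After op 1 (push 1): stack=[1] mem=[0,0,0,0]
After op 2 (STO M2): stack=[empty] mem=[0,0,1,0]
After op 3 (RCL M2): stack=[1] mem=[0,0,1,0]
After op 4 (push 17): stack=[1,17] mem=[0,0,1,0]
After op 5 (pop): stack=[1] mem=[0,0,1,0]

[1]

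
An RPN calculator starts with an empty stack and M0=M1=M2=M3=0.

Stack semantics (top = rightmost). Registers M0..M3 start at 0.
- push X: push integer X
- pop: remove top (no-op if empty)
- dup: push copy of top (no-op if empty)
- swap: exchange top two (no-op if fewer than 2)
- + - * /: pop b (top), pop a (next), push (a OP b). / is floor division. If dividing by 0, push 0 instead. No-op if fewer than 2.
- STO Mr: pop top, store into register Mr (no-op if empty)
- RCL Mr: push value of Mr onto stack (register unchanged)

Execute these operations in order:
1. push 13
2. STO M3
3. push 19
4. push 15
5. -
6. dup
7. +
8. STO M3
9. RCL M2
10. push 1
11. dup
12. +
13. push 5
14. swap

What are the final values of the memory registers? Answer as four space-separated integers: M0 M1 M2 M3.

Answer: 0 0 0 8

Derivation:
After op 1 (push 13): stack=[13] mem=[0,0,0,0]
After op 2 (STO M3): stack=[empty] mem=[0,0,0,13]
After op 3 (push 19): stack=[19] mem=[0,0,0,13]
After op 4 (push 15): stack=[19,15] mem=[0,0,0,13]
After op 5 (-): stack=[4] mem=[0,0,0,13]
After op 6 (dup): stack=[4,4] mem=[0,0,0,13]
After op 7 (+): stack=[8] mem=[0,0,0,13]
After op 8 (STO M3): stack=[empty] mem=[0,0,0,8]
After op 9 (RCL M2): stack=[0] mem=[0,0,0,8]
After op 10 (push 1): stack=[0,1] mem=[0,0,0,8]
After op 11 (dup): stack=[0,1,1] mem=[0,0,0,8]
After op 12 (+): stack=[0,2] mem=[0,0,0,8]
After op 13 (push 5): stack=[0,2,5] mem=[0,0,0,8]
After op 14 (swap): stack=[0,5,2] mem=[0,0,0,8]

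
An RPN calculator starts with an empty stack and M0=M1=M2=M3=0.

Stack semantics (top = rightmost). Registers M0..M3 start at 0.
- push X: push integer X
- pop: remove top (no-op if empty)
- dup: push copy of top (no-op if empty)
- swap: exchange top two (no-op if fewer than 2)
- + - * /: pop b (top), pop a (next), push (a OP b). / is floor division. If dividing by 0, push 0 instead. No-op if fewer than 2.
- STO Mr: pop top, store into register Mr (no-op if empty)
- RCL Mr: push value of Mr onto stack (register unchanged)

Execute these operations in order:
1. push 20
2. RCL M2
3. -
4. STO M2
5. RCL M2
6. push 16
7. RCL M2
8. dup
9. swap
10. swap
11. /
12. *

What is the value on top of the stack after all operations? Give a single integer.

Answer: 16

Derivation:
After op 1 (push 20): stack=[20] mem=[0,0,0,0]
After op 2 (RCL M2): stack=[20,0] mem=[0,0,0,0]
After op 3 (-): stack=[20] mem=[0,0,0,0]
After op 4 (STO M2): stack=[empty] mem=[0,0,20,0]
After op 5 (RCL M2): stack=[20] mem=[0,0,20,0]
After op 6 (push 16): stack=[20,16] mem=[0,0,20,0]
After op 7 (RCL M2): stack=[20,16,20] mem=[0,0,20,0]
After op 8 (dup): stack=[20,16,20,20] mem=[0,0,20,0]
After op 9 (swap): stack=[20,16,20,20] mem=[0,0,20,0]
After op 10 (swap): stack=[20,16,20,20] mem=[0,0,20,0]
After op 11 (/): stack=[20,16,1] mem=[0,0,20,0]
After op 12 (*): stack=[20,16] mem=[0,0,20,0]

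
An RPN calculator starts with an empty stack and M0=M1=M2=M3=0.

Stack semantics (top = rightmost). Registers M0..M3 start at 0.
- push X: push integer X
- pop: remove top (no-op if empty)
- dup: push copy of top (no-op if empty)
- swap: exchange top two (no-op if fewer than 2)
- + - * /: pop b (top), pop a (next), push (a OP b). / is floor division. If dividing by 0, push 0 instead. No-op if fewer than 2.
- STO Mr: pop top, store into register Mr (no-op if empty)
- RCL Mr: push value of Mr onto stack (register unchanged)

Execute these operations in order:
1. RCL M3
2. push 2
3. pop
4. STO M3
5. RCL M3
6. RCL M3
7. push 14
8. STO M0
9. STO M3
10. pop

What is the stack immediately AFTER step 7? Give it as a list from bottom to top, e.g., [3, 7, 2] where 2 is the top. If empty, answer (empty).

After op 1 (RCL M3): stack=[0] mem=[0,0,0,0]
After op 2 (push 2): stack=[0,2] mem=[0,0,0,0]
After op 3 (pop): stack=[0] mem=[0,0,0,0]
After op 4 (STO M3): stack=[empty] mem=[0,0,0,0]
After op 5 (RCL M3): stack=[0] mem=[0,0,0,0]
After op 6 (RCL M3): stack=[0,0] mem=[0,0,0,0]
After op 7 (push 14): stack=[0,0,14] mem=[0,0,0,0]

[0, 0, 14]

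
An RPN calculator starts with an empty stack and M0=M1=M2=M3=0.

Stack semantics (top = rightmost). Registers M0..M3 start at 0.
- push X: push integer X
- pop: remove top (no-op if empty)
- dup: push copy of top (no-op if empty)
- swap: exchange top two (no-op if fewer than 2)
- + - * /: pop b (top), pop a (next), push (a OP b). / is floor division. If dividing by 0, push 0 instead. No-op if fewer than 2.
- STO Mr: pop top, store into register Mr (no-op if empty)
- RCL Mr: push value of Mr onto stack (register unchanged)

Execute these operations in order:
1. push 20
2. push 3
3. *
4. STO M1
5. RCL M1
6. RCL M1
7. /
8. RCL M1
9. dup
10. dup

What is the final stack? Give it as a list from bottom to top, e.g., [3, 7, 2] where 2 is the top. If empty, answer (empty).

Answer: [1, 60, 60, 60]

Derivation:
After op 1 (push 20): stack=[20] mem=[0,0,0,0]
After op 2 (push 3): stack=[20,3] mem=[0,0,0,0]
After op 3 (*): stack=[60] mem=[0,0,0,0]
After op 4 (STO M1): stack=[empty] mem=[0,60,0,0]
After op 5 (RCL M1): stack=[60] mem=[0,60,0,0]
After op 6 (RCL M1): stack=[60,60] mem=[0,60,0,0]
After op 7 (/): stack=[1] mem=[0,60,0,0]
After op 8 (RCL M1): stack=[1,60] mem=[0,60,0,0]
After op 9 (dup): stack=[1,60,60] mem=[0,60,0,0]
After op 10 (dup): stack=[1,60,60,60] mem=[0,60,0,0]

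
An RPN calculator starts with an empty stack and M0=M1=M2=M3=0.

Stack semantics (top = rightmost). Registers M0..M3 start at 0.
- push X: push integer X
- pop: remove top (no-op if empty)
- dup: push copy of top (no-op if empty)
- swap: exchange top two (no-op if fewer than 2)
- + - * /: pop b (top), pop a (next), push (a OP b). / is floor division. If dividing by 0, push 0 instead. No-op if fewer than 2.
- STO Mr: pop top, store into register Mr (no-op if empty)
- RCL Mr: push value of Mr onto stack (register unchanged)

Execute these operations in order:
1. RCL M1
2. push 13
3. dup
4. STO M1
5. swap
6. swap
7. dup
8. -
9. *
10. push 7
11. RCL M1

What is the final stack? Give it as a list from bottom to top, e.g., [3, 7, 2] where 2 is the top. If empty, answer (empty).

After op 1 (RCL M1): stack=[0] mem=[0,0,0,0]
After op 2 (push 13): stack=[0,13] mem=[0,0,0,0]
After op 3 (dup): stack=[0,13,13] mem=[0,0,0,0]
After op 4 (STO M1): stack=[0,13] mem=[0,13,0,0]
After op 5 (swap): stack=[13,0] mem=[0,13,0,0]
After op 6 (swap): stack=[0,13] mem=[0,13,0,0]
After op 7 (dup): stack=[0,13,13] mem=[0,13,0,0]
After op 8 (-): stack=[0,0] mem=[0,13,0,0]
After op 9 (*): stack=[0] mem=[0,13,0,0]
After op 10 (push 7): stack=[0,7] mem=[0,13,0,0]
After op 11 (RCL M1): stack=[0,7,13] mem=[0,13,0,0]

Answer: [0, 7, 13]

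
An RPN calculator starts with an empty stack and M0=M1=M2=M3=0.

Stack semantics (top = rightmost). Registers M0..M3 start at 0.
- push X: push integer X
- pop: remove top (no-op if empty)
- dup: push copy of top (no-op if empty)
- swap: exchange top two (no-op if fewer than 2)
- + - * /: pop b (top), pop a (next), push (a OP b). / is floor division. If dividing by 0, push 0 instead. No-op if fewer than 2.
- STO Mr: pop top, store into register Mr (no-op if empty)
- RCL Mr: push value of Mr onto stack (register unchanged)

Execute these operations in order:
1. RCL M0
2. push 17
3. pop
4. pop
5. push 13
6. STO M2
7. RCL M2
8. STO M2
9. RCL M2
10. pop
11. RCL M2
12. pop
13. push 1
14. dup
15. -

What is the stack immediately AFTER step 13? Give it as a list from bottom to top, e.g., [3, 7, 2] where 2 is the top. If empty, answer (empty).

After op 1 (RCL M0): stack=[0] mem=[0,0,0,0]
After op 2 (push 17): stack=[0,17] mem=[0,0,0,0]
After op 3 (pop): stack=[0] mem=[0,0,0,0]
After op 4 (pop): stack=[empty] mem=[0,0,0,0]
After op 5 (push 13): stack=[13] mem=[0,0,0,0]
After op 6 (STO M2): stack=[empty] mem=[0,0,13,0]
After op 7 (RCL M2): stack=[13] mem=[0,0,13,0]
After op 8 (STO M2): stack=[empty] mem=[0,0,13,0]
After op 9 (RCL M2): stack=[13] mem=[0,0,13,0]
After op 10 (pop): stack=[empty] mem=[0,0,13,0]
After op 11 (RCL M2): stack=[13] mem=[0,0,13,0]
After op 12 (pop): stack=[empty] mem=[0,0,13,0]
After op 13 (push 1): stack=[1] mem=[0,0,13,0]

[1]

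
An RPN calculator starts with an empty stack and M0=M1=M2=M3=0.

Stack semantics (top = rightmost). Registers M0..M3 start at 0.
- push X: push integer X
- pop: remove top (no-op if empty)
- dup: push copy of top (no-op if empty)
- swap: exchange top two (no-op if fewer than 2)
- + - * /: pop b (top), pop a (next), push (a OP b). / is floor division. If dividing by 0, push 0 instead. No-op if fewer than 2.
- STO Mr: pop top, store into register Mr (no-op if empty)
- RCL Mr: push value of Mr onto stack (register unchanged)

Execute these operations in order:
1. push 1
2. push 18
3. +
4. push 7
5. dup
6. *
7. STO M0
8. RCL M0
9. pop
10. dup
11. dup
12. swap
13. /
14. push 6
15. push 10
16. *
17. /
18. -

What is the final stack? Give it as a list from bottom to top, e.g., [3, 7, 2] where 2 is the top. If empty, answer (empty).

Answer: [19]

Derivation:
After op 1 (push 1): stack=[1] mem=[0,0,0,0]
After op 2 (push 18): stack=[1,18] mem=[0,0,0,0]
After op 3 (+): stack=[19] mem=[0,0,0,0]
After op 4 (push 7): stack=[19,7] mem=[0,0,0,0]
After op 5 (dup): stack=[19,7,7] mem=[0,0,0,0]
After op 6 (*): stack=[19,49] mem=[0,0,0,0]
After op 7 (STO M0): stack=[19] mem=[49,0,0,0]
After op 8 (RCL M0): stack=[19,49] mem=[49,0,0,0]
After op 9 (pop): stack=[19] mem=[49,0,0,0]
After op 10 (dup): stack=[19,19] mem=[49,0,0,0]
After op 11 (dup): stack=[19,19,19] mem=[49,0,0,0]
After op 12 (swap): stack=[19,19,19] mem=[49,0,0,0]
After op 13 (/): stack=[19,1] mem=[49,0,0,0]
After op 14 (push 6): stack=[19,1,6] mem=[49,0,0,0]
After op 15 (push 10): stack=[19,1,6,10] mem=[49,0,0,0]
After op 16 (*): stack=[19,1,60] mem=[49,0,0,0]
After op 17 (/): stack=[19,0] mem=[49,0,0,0]
After op 18 (-): stack=[19] mem=[49,0,0,0]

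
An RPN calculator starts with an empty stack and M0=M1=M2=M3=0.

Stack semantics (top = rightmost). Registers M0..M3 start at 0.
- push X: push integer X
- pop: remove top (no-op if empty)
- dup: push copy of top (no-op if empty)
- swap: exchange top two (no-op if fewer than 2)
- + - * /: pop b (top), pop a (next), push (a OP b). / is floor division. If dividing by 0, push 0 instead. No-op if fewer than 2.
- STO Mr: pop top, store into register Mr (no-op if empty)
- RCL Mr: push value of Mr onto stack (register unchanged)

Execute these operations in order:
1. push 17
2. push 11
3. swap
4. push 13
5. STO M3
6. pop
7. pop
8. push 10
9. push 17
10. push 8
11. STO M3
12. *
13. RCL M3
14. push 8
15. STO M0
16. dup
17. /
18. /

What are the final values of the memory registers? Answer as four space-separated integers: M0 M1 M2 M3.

Answer: 8 0 0 8

Derivation:
After op 1 (push 17): stack=[17] mem=[0,0,0,0]
After op 2 (push 11): stack=[17,11] mem=[0,0,0,0]
After op 3 (swap): stack=[11,17] mem=[0,0,0,0]
After op 4 (push 13): stack=[11,17,13] mem=[0,0,0,0]
After op 5 (STO M3): stack=[11,17] mem=[0,0,0,13]
After op 6 (pop): stack=[11] mem=[0,0,0,13]
After op 7 (pop): stack=[empty] mem=[0,0,0,13]
After op 8 (push 10): stack=[10] mem=[0,0,0,13]
After op 9 (push 17): stack=[10,17] mem=[0,0,0,13]
After op 10 (push 8): stack=[10,17,8] mem=[0,0,0,13]
After op 11 (STO M3): stack=[10,17] mem=[0,0,0,8]
After op 12 (*): stack=[170] mem=[0,0,0,8]
After op 13 (RCL M3): stack=[170,8] mem=[0,0,0,8]
After op 14 (push 8): stack=[170,8,8] mem=[0,0,0,8]
After op 15 (STO M0): stack=[170,8] mem=[8,0,0,8]
After op 16 (dup): stack=[170,8,8] mem=[8,0,0,8]
After op 17 (/): stack=[170,1] mem=[8,0,0,8]
After op 18 (/): stack=[170] mem=[8,0,0,8]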